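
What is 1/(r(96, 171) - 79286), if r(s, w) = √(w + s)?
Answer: -79286/6286269529 - √267/6286269529 ≈ -1.2615e-5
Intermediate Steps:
r(s, w) = √(s + w)
1/(r(96, 171) - 79286) = 1/(√(96 + 171) - 79286) = 1/(√267 - 79286) = 1/(-79286 + √267)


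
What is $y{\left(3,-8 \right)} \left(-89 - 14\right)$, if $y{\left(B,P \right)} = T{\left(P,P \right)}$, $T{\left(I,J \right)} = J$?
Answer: $824$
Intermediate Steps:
$y{\left(B,P \right)} = P$
$y{\left(3,-8 \right)} \left(-89 - 14\right) = - 8 \left(-89 - 14\right) = \left(-8\right) \left(-103\right) = 824$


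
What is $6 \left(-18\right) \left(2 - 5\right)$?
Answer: $324$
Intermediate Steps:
$6 \left(-18\right) \left(2 - 5\right) = - 108 \left(2 - 5\right) = \left(-108\right) \left(-3\right) = 324$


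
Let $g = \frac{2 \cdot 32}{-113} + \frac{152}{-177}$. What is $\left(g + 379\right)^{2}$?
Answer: $\frac{57030816015625}{400040001} \approx 1.4256 \cdot 10^{5}$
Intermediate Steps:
$g = - \frac{28504}{20001}$ ($g = 64 \left(- \frac{1}{113}\right) + 152 \left(- \frac{1}{177}\right) = - \frac{64}{113} - \frac{152}{177} = - \frac{28504}{20001} \approx -1.4251$)
$\left(g + 379\right)^{2} = \left(- \frac{28504}{20001} + 379\right)^{2} = \left(\frac{7551875}{20001}\right)^{2} = \frac{57030816015625}{400040001}$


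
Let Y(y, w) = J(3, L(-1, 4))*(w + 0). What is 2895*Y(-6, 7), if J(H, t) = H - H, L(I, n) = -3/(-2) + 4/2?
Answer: 0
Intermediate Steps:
L(I, n) = 7/2 (L(I, n) = -3*(-½) + 4*(½) = 3/2 + 2 = 7/2)
J(H, t) = 0
Y(y, w) = 0 (Y(y, w) = 0*(w + 0) = 0*w = 0)
2895*Y(-6, 7) = 2895*0 = 0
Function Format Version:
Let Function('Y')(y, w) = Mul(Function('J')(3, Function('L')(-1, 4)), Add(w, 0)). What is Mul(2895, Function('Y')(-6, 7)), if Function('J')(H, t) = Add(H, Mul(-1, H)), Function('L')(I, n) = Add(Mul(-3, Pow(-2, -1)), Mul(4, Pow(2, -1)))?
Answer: 0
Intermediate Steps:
Function('L')(I, n) = Rational(7, 2) (Function('L')(I, n) = Add(Mul(-3, Rational(-1, 2)), Mul(4, Rational(1, 2))) = Add(Rational(3, 2), 2) = Rational(7, 2))
Function('J')(H, t) = 0
Function('Y')(y, w) = 0 (Function('Y')(y, w) = Mul(0, Add(w, 0)) = Mul(0, w) = 0)
Mul(2895, Function('Y')(-6, 7)) = Mul(2895, 0) = 0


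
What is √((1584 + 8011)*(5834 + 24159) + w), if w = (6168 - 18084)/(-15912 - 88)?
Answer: √11511313429790/200 ≈ 16964.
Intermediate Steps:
w = 2979/4000 (w = -11916/(-16000) = -11916*(-1/16000) = 2979/4000 ≈ 0.74475)
√((1584 + 8011)*(5834 + 24159) + w) = √((1584 + 8011)*(5834 + 24159) + 2979/4000) = √(9595*29993 + 2979/4000) = √(287782835 + 2979/4000) = √(1151131342979/4000) = √11511313429790/200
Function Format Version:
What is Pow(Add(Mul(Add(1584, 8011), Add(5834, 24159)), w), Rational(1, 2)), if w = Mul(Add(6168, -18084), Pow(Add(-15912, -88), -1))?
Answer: Mul(Rational(1, 200), Pow(11511313429790, Rational(1, 2))) ≈ 16964.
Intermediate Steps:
w = Rational(2979, 4000) (w = Mul(-11916, Pow(-16000, -1)) = Mul(-11916, Rational(-1, 16000)) = Rational(2979, 4000) ≈ 0.74475)
Pow(Add(Mul(Add(1584, 8011), Add(5834, 24159)), w), Rational(1, 2)) = Pow(Add(Mul(Add(1584, 8011), Add(5834, 24159)), Rational(2979, 4000)), Rational(1, 2)) = Pow(Add(Mul(9595, 29993), Rational(2979, 4000)), Rational(1, 2)) = Pow(Add(287782835, Rational(2979, 4000)), Rational(1, 2)) = Pow(Rational(1151131342979, 4000), Rational(1, 2)) = Mul(Rational(1, 200), Pow(11511313429790, Rational(1, 2)))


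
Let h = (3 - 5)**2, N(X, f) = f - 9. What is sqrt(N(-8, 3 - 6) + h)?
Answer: 2*I*sqrt(2) ≈ 2.8284*I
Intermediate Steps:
N(X, f) = -9 + f
h = 4 (h = (-2)**2 = 4)
sqrt(N(-8, 3 - 6) + h) = sqrt((-9 + (3 - 6)) + 4) = sqrt((-9 - 3) + 4) = sqrt(-12 + 4) = sqrt(-8) = 2*I*sqrt(2)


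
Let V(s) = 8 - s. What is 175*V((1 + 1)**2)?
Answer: 700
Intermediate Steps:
175*V((1 + 1)**2) = 175*(8 - (1 + 1)**2) = 175*(8 - 1*2**2) = 175*(8 - 1*4) = 175*(8 - 4) = 175*4 = 700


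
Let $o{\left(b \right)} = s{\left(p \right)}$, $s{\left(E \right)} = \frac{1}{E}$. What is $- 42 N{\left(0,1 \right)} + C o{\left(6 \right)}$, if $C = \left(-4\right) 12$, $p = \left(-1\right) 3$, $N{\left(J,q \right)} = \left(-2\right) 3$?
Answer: $268$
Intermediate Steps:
$N{\left(J,q \right)} = -6$
$p = -3$
$C = -48$
$o{\left(b \right)} = - \frac{1}{3}$ ($o{\left(b \right)} = \frac{1}{-3} = - \frac{1}{3}$)
$- 42 N{\left(0,1 \right)} + C o{\left(6 \right)} = \left(-42\right) \left(-6\right) - -16 = 252 + 16 = 268$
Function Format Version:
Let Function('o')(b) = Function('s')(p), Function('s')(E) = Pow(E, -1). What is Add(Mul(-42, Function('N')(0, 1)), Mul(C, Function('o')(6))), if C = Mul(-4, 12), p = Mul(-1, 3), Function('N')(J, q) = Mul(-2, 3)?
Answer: 268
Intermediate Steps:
Function('N')(J, q) = -6
p = -3
C = -48
Function('o')(b) = Rational(-1, 3) (Function('o')(b) = Pow(-3, -1) = Rational(-1, 3))
Add(Mul(-42, Function('N')(0, 1)), Mul(C, Function('o')(6))) = Add(Mul(-42, -6), Mul(-48, Rational(-1, 3))) = Add(252, 16) = 268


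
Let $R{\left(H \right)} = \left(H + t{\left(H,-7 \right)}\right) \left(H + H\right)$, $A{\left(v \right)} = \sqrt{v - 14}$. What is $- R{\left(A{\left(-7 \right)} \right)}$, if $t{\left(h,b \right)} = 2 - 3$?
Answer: $42 + 2 i \sqrt{21} \approx 42.0 + 9.1651 i$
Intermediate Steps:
$t{\left(h,b \right)} = -1$ ($t{\left(h,b \right)} = 2 - 3 = -1$)
$A{\left(v \right)} = \sqrt{-14 + v}$
$R{\left(H \right)} = 2 H \left(-1 + H\right)$ ($R{\left(H \right)} = \left(H - 1\right) \left(H + H\right) = \left(-1 + H\right) 2 H = 2 H \left(-1 + H\right)$)
$- R{\left(A{\left(-7 \right)} \right)} = - 2 \sqrt{-14 - 7} \left(-1 + \sqrt{-14 - 7}\right) = - 2 \sqrt{-21} \left(-1 + \sqrt{-21}\right) = - 2 i \sqrt{21} \left(-1 + i \sqrt{21}\right)$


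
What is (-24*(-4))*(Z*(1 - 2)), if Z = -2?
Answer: 192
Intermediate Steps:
(-24*(-4))*(Z*(1 - 2)) = (-24*(-4))*(-2*(1 - 2)) = (-8*(-12))*(-2*(-1)) = 96*2 = 192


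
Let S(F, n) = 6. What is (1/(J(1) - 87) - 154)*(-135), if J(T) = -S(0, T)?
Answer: 644535/31 ≈ 20791.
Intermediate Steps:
J(T) = -6 (J(T) = -1*6 = -6)
(1/(J(1) - 87) - 154)*(-135) = (1/(-6 - 87) - 154)*(-135) = (1/(-93) - 154)*(-135) = (-1/93 - 154)*(-135) = -14323/93*(-135) = 644535/31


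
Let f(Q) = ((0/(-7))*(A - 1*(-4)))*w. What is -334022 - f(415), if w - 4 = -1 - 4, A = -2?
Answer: -334022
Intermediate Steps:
w = -1 (w = 4 + (-1 - 4) = 4 - 5 = -1)
f(Q) = 0 (f(Q) = ((0/(-7))*(-2 - 1*(-4)))*(-1) = ((0*(-⅐))*(-2 + 4))*(-1) = (0*2)*(-1) = 0*(-1) = 0)
-334022 - f(415) = -334022 - 1*0 = -334022 + 0 = -334022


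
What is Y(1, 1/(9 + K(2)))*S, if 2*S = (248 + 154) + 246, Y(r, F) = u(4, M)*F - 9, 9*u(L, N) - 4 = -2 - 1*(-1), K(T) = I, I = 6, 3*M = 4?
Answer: -14544/5 ≈ -2908.8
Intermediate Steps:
M = 4/3 (M = (⅓)*4 = 4/3 ≈ 1.3333)
K(T) = 6
u(L, N) = ⅓ (u(L, N) = 4/9 + (-2 - 1*(-1))/9 = 4/9 + (-2 + 1)/9 = 4/9 + (⅑)*(-1) = 4/9 - ⅑ = ⅓)
Y(r, F) = -9 + F/3 (Y(r, F) = F/3 - 9 = -9 + F/3)
S = 324 (S = ((248 + 154) + 246)/2 = (402 + 246)/2 = (½)*648 = 324)
Y(1, 1/(9 + K(2)))*S = (-9 + 1/(3*(9 + 6)))*324 = (-9 + (⅓)/15)*324 = (-9 + (⅓)*(1/15))*324 = (-9 + 1/45)*324 = -404/45*324 = -14544/5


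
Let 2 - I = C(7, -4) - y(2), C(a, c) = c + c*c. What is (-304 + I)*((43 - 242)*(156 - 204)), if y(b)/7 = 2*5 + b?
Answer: -2196960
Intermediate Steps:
y(b) = 70 + 7*b (y(b) = 7*(2*5 + b) = 7*(10 + b) = 70 + 7*b)
C(a, c) = c + c²
I = 74 (I = 2 - (-4*(1 - 4) - (70 + 7*2)) = 2 - (-4*(-3) - (70 + 14)) = 2 - (12 - 1*84) = 2 - (12 - 84) = 2 - 1*(-72) = 2 + 72 = 74)
(-304 + I)*((43 - 242)*(156 - 204)) = (-304 + 74)*((43 - 242)*(156 - 204)) = -(-45770)*(-48) = -230*9552 = -2196960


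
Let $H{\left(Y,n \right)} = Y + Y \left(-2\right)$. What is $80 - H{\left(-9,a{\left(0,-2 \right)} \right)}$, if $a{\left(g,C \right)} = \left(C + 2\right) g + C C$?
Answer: $71$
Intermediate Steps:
$a{\left(g,C \right)} = C^{2} + g \left(2 + C\right)$ ($a{\left(g,C \right)} = \left(2 + C\right) g + C^{2} = g \left(2 + C\right) + C^{2} = C^{2} + g \left(2 + C\right)$)
$H{\left(Y,n \right)} = - Y$ ($H{\left(Y,n \right)} = Y - 2 Y = - Y$)
$80 - H{\left(-9,a{\left(0,-2 \right)} \right)} = 80 - \left(-1\right) \left(-9\right) = 80 - 9 = 71$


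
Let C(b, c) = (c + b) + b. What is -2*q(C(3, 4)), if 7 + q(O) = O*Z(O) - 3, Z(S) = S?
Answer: -180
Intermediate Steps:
C(b, c) = c + 2*b (C(b, c) = (b + c) + b = c + 2*b)
q(O) = -10 + O² (q(O) = -7 + (O*O - 3) = -7 + (O² - 3) = -7 + (-3 + O²) = -10 + O²)
-2*q(C(3, 4)) = -2*(-10 + (4 + 2*3)²) = -2*(-10 + (4 + 6)²) = -2*(-10 + 10²) = -2*(-10 + 100) = -2*90 = -180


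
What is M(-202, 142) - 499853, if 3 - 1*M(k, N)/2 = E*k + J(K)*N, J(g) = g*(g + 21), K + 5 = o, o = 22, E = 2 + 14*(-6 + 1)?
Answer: -710783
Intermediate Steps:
E = -68 (E = 2 + 14*(-5) = 2 - 70 = -68)
K = 17 (K = -5 + 22 = 17)
J(g) = g*(21 + g)
M(k, N) = 6 - 1292*N + 136*k (M(k, N) = 6 - 2*(-68*k + (17*(21 + 17))*N) = 6 - 2*(-68*k + (17*38)*N) = 6 - 2*(-68*k + 646*N) = 6 + (-1292*N + 136*k) = 6 - 1292*N + 136*k)
M(-202, 142) - 499853 = (6 - 1292*142 + 136*(-202)) - 499853 = (6 - 183464 - 27472) - 499853 = -210930 - 499853 = -710783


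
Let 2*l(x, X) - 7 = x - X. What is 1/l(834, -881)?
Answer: 1/861 ≈ 0.0011614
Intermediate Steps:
l(x, X) = 7/2 + x/2 - X/2 (l(x, X) = 7/2 + (x - X)/2 = 7/2 + (x/2 - X/2) = 7/2 + x/2 - X/2)
1/l(834, -881) = 1/(7/2 + (½)*834 - ½*(-881)) = 1/(7/2 + 417 + 881/2) = 1/861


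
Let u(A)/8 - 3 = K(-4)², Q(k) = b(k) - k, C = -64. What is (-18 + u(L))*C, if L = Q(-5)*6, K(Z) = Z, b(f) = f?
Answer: -8576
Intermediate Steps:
Q(k) = 0 (Q(k) = k - k = 0)
L = 0 (L = 0*6 = 0)
u(A) = 152 (u(A) = 24 + 8*(-4)² = 24 + 8*16 = 24 + 128 = 152)
(-18 + u(L))*C = (-18 + 152)*(-64) = 134*(-64) = -8576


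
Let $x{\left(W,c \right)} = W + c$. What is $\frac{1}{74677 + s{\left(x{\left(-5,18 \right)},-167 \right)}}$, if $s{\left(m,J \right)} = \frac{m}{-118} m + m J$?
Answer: $\frac{118}{8555539} \approx 1.3792 \cdot 10^{-5}$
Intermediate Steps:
$s{\left(m,J \right)} = - \frac{m^{2}}{118} + J m$ ($s{\left(m,J \right)} = m \left(- \frac{1}{118}\right) m + J m = - \frac{m}{118} m + J m = - \frac{m^{2}}{118} + J m$)
$\frac{1}{74677 + s{\left(x{\left(-5,18 \right)},-167 \right)}} = \frac{1}{74677 + \frac{\left(-5 + 18\right) \left(- (-5 + 18) + 118 \left(-167\right)\right)}{118}} = \frac{1}{74677 + \frac{1}{118} \cdot 13 \left(\left(-1\right) 13 - 19706\right)} = \frac{1}{74677 + \frac{1}{118} \cdot 13 \left(-13 - 19706\right)} = \frac{1}{74677 + \frac{1}{118} \cdot 13 \left(-19719\right)} = \frac{1}{74677 - \frac{256347}{118}} = \frac{1}{\frac{8555539}{118}} = \frac{118}{8555539}$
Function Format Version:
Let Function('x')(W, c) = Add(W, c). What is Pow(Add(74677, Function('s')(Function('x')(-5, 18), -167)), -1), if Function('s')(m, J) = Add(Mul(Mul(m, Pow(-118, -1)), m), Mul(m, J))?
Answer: Rational(118, 8555539) ≈ 1.3792e-5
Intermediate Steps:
Function('s')(m, J) = Add(Mul(Rational(-1, 118), Pow(m, 2)), Mul(J, m)) (Function('s')(m, J) = Add(Mul(Mul(m, Rational(-1, 118)), m), Mul(J, m)) = Add(Mul(Mul(Rational(-1, 118), m), m), Mul(J, m)) = Add(Mul(Rational(-1, 118), Pow(m, 2)), Mul(J, m)))
Pow(Add(74677, Function('s')(Function('x')(-5, 18), -167)), -1) = Pow(Add(74677, Mul(Rational(1, 118), Add(-5, 18), Add(Mul(-1, Add(-5, 18)), Mul(118, -167)))), -1) = Pow(Add(74677, Mul(Rational(1, 118), 13, Add(Mul(-1, 13), -19706))), -1) = Pow(Add(74677, Mul(Rational(1, 118), 13, Add(-13, -19706))), -1) = Pow(Add(74677, Mul(Rational(1, 118), 13, -19719)), -1) = Pow(Add(74677, Rational(-256347, 118)), -1) = Pow(Rational(8555539, 118), -1) = Rational(118, 8555539)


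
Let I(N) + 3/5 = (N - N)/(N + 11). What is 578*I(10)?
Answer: -1734/5 ≈ -346.80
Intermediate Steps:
I(N) = -3/5 (I(N) = -3/5 + (N - N)/(N + 11) = -3/5 + 0/(11 + N) = -3/5 + 0 = -3/5)
578*I(10) = 578*(-3/5) = -1734/5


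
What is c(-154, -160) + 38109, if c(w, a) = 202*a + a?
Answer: 5629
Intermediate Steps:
c(w, a) = 203*a
c(-154, -160) + 38109 = 203*(-160) + 38109 = -32480 + 38109 = 5629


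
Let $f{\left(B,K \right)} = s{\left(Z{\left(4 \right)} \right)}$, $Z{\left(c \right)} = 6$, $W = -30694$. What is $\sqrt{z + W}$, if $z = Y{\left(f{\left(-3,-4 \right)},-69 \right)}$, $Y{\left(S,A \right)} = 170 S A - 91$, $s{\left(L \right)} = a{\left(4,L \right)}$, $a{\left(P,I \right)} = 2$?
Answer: $i \sqrt{54245} \approx 232.91 i$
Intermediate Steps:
$s{\left(L \right)} = 2$
$f{\left(B,K \right)} = 2$
$Y{\left(S,A \right)} = -91 + 170 A S$ ($Y{\left(S,A \right)} = 170 A S - 91 = -91 + 170 A S$)
$z = -23551$ ($z = -91 + 170 \left(-69\right) 2 = -91 - 23460 = -23551$)
$\sqrt{z + W} = \sqrt{-23551 - 30694} = \sqrt{-54245} = i \sqrt{54245}$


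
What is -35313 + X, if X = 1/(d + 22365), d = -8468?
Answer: -490744760/13897 ≈ -35313.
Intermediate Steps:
X = 1/13897 (X = 1/(-8468 + 22365) = 1/13897 ≈ 7.1958e-5)
-35313 + X = -35313 + 1/13897 = -490744760/13897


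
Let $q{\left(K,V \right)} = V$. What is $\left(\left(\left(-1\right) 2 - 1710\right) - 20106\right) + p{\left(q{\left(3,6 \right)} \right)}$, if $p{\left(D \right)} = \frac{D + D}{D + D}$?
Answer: $-21817$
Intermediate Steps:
$p{\left(D \right)} = 1$ ($p{\left(D \right)} = \frac{2 D}{2 D} = 2 D \frac{1}{2 D} = 1$)
$\left(\left(\left(-1\right) 2 - 1710\right) - 20106\right) + p{\left(q{\left(3,6 \right)} \right)} = \left(\left(\left(-1\right) 2 - 1710\right) - 20106\right) + 1 = \left(\left(-2 - 1710\right) - 20106\right) + 1 = \left(-1712 - 20106\right) + 1 = -21818 + 1 = -21817$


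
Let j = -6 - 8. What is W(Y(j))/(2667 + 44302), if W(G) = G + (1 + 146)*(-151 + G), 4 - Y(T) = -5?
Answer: -1605/3613 ≈ -0.44423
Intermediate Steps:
j = -14
Y(T) = 9 (Y(T) = 4 - 1*(-5) = 4 + 5 = 9)
W(G) = -22197 + 148*G (W(G) = G + 147*(-151 + G) = G + (-22197 + 147*G) = -22197 + 148*G)
W(Y(j))/(2667 + 44302) = (-22197 + 148*9)/(2667 + 44302) = (-22197 + 1332)/46969 = -20865*1/46969 = -1605/3613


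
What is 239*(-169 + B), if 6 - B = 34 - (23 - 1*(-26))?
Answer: -35372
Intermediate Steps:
B = 21 (B = 6 - (34 - (23 - 1*(-26))) = 6 - (34 - (23 + 26)) = 6 - (34 - 1*49) = 6 - (34 - 49) = 6 - 1*(-15) = 6 + 15 = 21)
239*(-169 + B) = 239*(-169 + 21) = 239*(-148) = -35372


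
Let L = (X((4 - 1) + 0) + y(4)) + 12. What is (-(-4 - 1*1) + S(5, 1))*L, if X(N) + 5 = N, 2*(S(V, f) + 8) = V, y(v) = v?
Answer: -7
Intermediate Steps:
S(V, f) = -8 + V/2
X(N) = -5 + N
L = 14 (L = ((-5 + ((4 - 1) + 0)) + 4) + 12 = ((-5 + (3 + 0)) + 4) + 12 = ((-5 + 3) + 4) + 12 = (-2 + 4) + 12 = 2 + 12 = 14)
(-(-4 - 1*1) + S(5, 1))*L = (-(-4 - 1*1) + (-8 + (½)*5))*14 = (-(-4 - 1) + (-8 + 5/2))*14 = (-1*(-5) - 11/2)*14 = (5 - 11/2)*14 = -½*14 = -7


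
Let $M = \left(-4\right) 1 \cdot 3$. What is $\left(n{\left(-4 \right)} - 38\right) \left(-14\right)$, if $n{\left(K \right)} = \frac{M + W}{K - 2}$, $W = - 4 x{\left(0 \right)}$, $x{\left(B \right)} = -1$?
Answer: $\frac{1540}{3} \approx 513.33$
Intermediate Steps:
$M = -12$ ($M = \left(-4\right) 3 = -12$)
$W = 4$ ($W = \left(-4\right) \left(-1\right) = 4$)
$n{\left(K \right)} = - \frac{8}{-2 + K}$ ($n{\left(K \right)} = \frac{-12 + 4}{K - 2} = - \frac{8}{-2 + K}$)
$\left(n{\left(-4 \right)} - 38\right) \left(-14\right) = \left(- \frac{8}{-2 - 4} - 38\right) \left(-14\right) = \left(- \frac{8}{-6} - 38\right) \left(-14\right) = \left(\left(-8\right) \left(- \frac{1}{6}\right) - 38\right) \left(-14\right) = \left(\frac{4}{3} - 38\right) \left(-14\right) = \left(- \frac{110}{3}\right) \left(-14\right) = \frac{1540}{3}$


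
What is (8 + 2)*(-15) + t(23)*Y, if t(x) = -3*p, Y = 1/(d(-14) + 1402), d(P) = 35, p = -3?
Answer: -71847/479 ≈ -149.99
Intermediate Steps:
Y = 1/1437 (Y = 1/(35 + 1402) = 1/1437 ≈ 0.00069589)
t(x) = 9 (t(x) = -3*(-3) = 9)
(8 + 2)*(-15) + t(23)*Y = (8 + 2)*(-15) + 9*(1/1437) = 10*(-15) + 3/479 = -150 + 3/479 = -71847/479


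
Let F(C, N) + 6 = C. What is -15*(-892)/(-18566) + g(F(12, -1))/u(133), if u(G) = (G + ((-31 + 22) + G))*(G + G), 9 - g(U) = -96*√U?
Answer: -457258233/634604446 + 48*√6/34181 ≈ -0.71710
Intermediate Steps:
F(C, N) = -6 + C
g(U) = 9 + 96*√U (g(U) = 9 - (-96)*√U = 9 + 96*√U)
u(G) = 2*G*(-9 + 2*G) (u(G) = (G + (-9 + G))*(2*G) = (-9 + 2*G)*(2*G) = 2*G*(-9 + 2*G))
-15*(-892)/(-18566) + g(F(12, -1))/u(133) = -15*(-892)/(-18566) + (9 + 96*√(-6 + 12))/((2*133*(-9 + 2*133))) = 13380*(-1/18566) + (9 + 96*√6)/((2*133*(-9 + 266))) = -6690/9283 + (9 + 96*√6)/((2*133*257)) = -6690/9283 + (9 + 96*√6)/68362 = -6690/9283 + (9 + 96*√6)*(1/68362) = -6690/9283 + (9/68362 + 48*√6/34181) = -457258233/634604446 + 48*√6/34181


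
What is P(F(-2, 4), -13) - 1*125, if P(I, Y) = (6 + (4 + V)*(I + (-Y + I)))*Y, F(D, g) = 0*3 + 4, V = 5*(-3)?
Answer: 2800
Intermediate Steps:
V = -15
F(D, g) = 4 (F(D, g) = 0 + 4 = 4)
P(I, Y) = Y*(6 - 22*I + 11*Y) (P(I, Y) = (6 + (4 - 15)*(I + (-Y + I)))*Y = (6 - 11*(I + (I - Y)))*Y = (6 - 11*(-Y + 2*I))*Y = (6 + (-22*I + 11*Y))*Y = (6 - 22*I + 11*Y)*Y = Y*(6 - 22*I + 11*Y))
P(F(-2, 4), -13) - 1*125 = -13*(6 - 22*4 + 11*(-13)) - 1*125 = -13*(6 - 88 - 143) - 125 = -13*(-225) - 125 = 2925 - 125 = 2800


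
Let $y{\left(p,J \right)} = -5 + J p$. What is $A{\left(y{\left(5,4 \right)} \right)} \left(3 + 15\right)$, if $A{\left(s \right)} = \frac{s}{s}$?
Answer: $18$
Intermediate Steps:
$A{\left(s \right)} = 1$
$A{\left(y{\left(5,4 \right)} \right)} \left(3 + 15\right) = 1 \left(3 + 15\right) = 1 \cdot 18 = 18$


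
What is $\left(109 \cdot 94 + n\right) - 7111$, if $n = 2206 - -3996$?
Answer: $9337$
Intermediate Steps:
$n = 6202$ ($n = 2206 + 3996 = 6202$)
$\left(109 \cdot 94 + n\right) - 7111 = \left(109 \cdot 94 + 6202\right) - 7111 = \left(10246 + 6202\right) - 7111 = 16448 - 7111 = 9337$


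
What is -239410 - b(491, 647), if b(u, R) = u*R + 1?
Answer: -557088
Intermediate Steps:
b(u, R) = 1 + R*u (b(u, R) = R*u + 1 = 1 + R*u)
-239410 - b(491, 647) = -239410 - (1 + 647*491) = -239410 - (1 + 317677) = -239410 - 1*317678 = -239410 - 317678 = -557088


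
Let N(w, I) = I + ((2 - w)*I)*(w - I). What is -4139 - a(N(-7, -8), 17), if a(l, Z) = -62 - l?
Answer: -4157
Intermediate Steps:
N(w, I) = I + I*(2 - w)*(w - I) (N(w, I) = I + (I*(2 - w))*(w - I) = I + I*(2 - w)*(w - I))
-4139 - a(N(-7, -8), 17) = -4139 - (-62 - (-8)*(1 - 1*(-7)² - 2*(-8) + 2*(-7) - 8*(-7))) = -4139 - (-62 - (-8)*(1 - 1*49 + 16 - 14 + 56)) = -4139 - (-62 - (-8)*(1 - 49 + 16 - 14 + 56)) = -4139 - (-62 - (-8)*10) = -4139 - (-62 - 1*(-80)) = -4139 - (-62 + 80) = -4139 - 1*18 = -4139 - 18 = -4157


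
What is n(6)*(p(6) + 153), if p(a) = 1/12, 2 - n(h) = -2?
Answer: 1837/3 ≈ 612.33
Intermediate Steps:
n(h) = 4 (n(h) = 2 - 1*(-2) = 2 + 2 = 4)
p(a) = 1/12
n(6)*(p(6) + 153) = 4*(1/12 + 153) = 4*(1837/12) = 1837/3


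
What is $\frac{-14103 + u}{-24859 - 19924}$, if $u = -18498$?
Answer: $\frac{32601}{44783} \approx 0.72798$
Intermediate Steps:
$\frac{-14103 + u}{-24859 - 19924} = \frac{-14103 - 18498}{-24859 - 19924} = - \frac{32601}{-44783} = \left(-32601\right) \left(- \frac{1}{44783}\right) = \frac{32601}{44783}$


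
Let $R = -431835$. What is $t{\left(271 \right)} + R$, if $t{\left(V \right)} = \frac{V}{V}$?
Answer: $-431834$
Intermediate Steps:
$t{\left(V \right)} = 1$
$t{\left(271 \right)} + R = 1 - 431835 = -431834$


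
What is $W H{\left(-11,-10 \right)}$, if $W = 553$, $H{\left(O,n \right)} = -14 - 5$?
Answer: $-10507$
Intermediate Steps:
$H{\left(O,n \right)} = -19$
$W H{\left(-11,-10 \right)} = 553 \left(-19\right) = -10507$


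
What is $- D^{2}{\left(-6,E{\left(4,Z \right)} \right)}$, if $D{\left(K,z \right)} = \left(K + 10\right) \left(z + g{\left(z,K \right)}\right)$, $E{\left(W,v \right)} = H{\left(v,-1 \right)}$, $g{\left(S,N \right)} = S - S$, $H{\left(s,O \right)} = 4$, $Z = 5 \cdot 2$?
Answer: $-256$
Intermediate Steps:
$Z = 10$
$g{\left(S,N \right)} = 0$
$E{\left(W,v \right)} = 4$
$D{\left(K,z \right)} = z \left(10 + K\right)$ ($D{\left(K,z \right)} = \left(K + 10\right) \left(z + 0\right) = \left(10 + K\right) z = z \left(10 + K\right)$)
$- D^{2}{\left(-6,E{\left(4,Z \right)} \right)} = - \left(4 \left(10 - 6\right)\right)^{2} = - \left(4 \cdot 4\right)^{2} = - 16^{2} = \left(-1\right) 256 = -256$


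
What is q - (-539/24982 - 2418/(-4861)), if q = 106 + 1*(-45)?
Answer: 7349901225/121437502 ≈ 60.524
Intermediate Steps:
q = 61 (q = 106 - 45 = 61)
q - (-539/24982 - 2418/(-4861)) = 61 - (-539/24982 - 2418/(-4861)) = 61 - (-539*1/24982 - 2418*(-1/4861)) = 61 - (-539/24982 + 2418/4861) = 61 - 1*57786397/121437502 = 61 - 57786397/121437502 = 7349901225/121437502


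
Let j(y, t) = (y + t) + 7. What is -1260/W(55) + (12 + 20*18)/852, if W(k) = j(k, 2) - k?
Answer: -9909/71 ≈ -139.56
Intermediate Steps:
j(y, t) = 7 + t + y (j(y, t) = (t + y) + 7 = 7 + t + y)
W(k) = 9 (W(k) = (7 + 2 + k) - k = (9 + k) - k = 9)
-1260/W(55) + (12 + 20*18)/852 = -1260/9 + (12 + 20*18)/852 = -1260*⅑ + (12 + 360)*(1/852) = -140 + 372*(1/852) = -140 + 31/71 = -9909/71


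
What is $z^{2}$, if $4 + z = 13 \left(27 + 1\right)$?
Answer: $129600$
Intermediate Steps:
$z = 360$ ($z = -4 + 13 \left(27 + 1\right) = -4 + 13 \cdot 28 = -4 + 364 = 360$)
$z^{2} = 360^{2} = 129600$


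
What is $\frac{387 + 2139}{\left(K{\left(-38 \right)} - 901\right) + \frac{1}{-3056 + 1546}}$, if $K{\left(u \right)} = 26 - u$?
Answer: $- \frac{3814260}{1263871} \approx -3.0179$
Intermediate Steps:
$\frac{387 + 2139}{\left(K{\left(-38 \right)} - 901\right) + \frac{1}{-3056 + 1546}} = \frac{387 + 2139}{\left(\left(26 - -38\right) - 901\right) + \frac{1}{-3056 + 1546}} = \frac{2526}{\left(\left(26 + 38\right) - 901\right) + \frac{1}{-1510}} = \frac{2526}{\left(64 - 901\right) - \frac{1}{1510}} = \frac{2526}{-837 - \frac{1}{1510}} = \frac{2526}{- \frac{1263871}{1510}} = 2526 \left(- \frac{1510}{1263871}\right) = - \frac{3814260}{1263871}$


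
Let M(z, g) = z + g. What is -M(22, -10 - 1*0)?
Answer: -12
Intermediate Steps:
M(z, g) = g + z
-M(22, -10 - 1*0) = -((-10 - 1*0) + 22) = -((-10 + 0) + 22) = -(-10 + 22) = -1*12 = -12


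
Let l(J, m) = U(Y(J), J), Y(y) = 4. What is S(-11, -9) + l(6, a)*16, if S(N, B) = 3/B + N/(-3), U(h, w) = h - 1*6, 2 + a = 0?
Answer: -86/3 ≈ -28.667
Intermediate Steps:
a = -2 (a = -2 + 0 = -2)
U(h, w) = -6 + h (U(h, w) = h - 6 = -6 + h)
S(N, B) = 3/B - N/3 (S(N, B) = 3/B + N*(-⅓) = 3/B - N/3)
l(J, m) = -2 (l(J, m) = -6 + 4 = -2)
S(-11, -9) + l(6, a)*16 = (3/(-9) - ⅓*(-11)) - 2*16 = (3*(-⅑) + 11/3) - 32 = (-⅓ + 11/3) - 32 = 10/3 - 32 = -86/3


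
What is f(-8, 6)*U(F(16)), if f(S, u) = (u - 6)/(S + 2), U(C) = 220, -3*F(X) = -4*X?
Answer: 0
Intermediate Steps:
F(X) = 4*X/3 (F(X) = -(-4)*X/3 = 4*X/3)
f(S, u) = (-6 + u)/(2 + S)
f(-8, 6)*U(F(16)) = ((-6 + 6)/(2 - 8))*220 = (0/(-6))*220 = -⅙*0*220 = 0*220 = 0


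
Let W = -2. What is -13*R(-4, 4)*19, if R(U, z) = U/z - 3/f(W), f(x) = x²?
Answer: 1729/4 ≈ 432.25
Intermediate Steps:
R(U, z) = -¾ + U/z (R(U, z) = U/z - 3/((-2)²) = U/z - 3/4 = U/z - 3*¼ = U/z - ¾ = -¾ + U/z)
-13*R(-4, 4)*19 = -13*(-¾ - 4/4)*19 = -13*(-¾ - 4*¼)*19 = -13*(-¾ - 1)*19 = -13*(-7/4)*19 = (91/4)*19 = 1729/4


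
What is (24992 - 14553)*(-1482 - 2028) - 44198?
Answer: -36685088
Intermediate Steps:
(24992 - 14553)*(-1482 - 2028) - 44198 = 10439*(-3510) - 44198 = -36640890 - 44198 = -36685088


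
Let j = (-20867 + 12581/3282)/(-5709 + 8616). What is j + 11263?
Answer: 196324067/17442 ≈ 11256.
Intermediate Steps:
j = -125179/17442 (j = (-20867 + 12581*(1/3282))/2907 = (-20867 + 23/6)*(1/2907) = -125179/6*1/2907 = -125179/17442 ≈ -7.1769)
j + 11263 = -125179/17442 + 11263 = 196324067/17442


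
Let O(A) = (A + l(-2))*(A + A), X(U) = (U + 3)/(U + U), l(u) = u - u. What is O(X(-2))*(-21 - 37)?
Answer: -29/4 ≈ -7.2500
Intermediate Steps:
l(u) = 0
X(U) = (3 + U)/(2*U) (X(U) = (3 + U)/((2*U)) = (3 + U)*(1/(2*U)) = (3 + U)/(2*U))
O(A) = 2*A**2 (O(A) = (A + 0)*(A + A) = A*(2*A) = 2*A**2)
O(X(-2))*(-21 - 37) = (2*((1/2)*(3 - 2)/(-2))**2)*(-21 - 37) = (2*((1/2)*(-1/2)*1)**2)*(-58) = (2*(-1/4)**2)*(-58) = (2*(1/16))*(-58) = (1/8)*(-58) = -29/4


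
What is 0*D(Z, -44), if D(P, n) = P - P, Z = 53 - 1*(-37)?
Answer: 0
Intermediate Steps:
Z = 90 (Z = 53 + 37 = 90)
D(P, n) = 0
0*D(Z, -44) = 0*0 = 0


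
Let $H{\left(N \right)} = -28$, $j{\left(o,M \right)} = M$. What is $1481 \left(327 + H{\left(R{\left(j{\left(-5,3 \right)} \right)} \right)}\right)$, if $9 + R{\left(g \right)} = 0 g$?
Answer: $442819$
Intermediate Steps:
$R{\left(g \right)} = -9$ ($R{\left(g \right)} = -9 + 0 g = -9 + 0 = -9$)
$1481 \left(327 + H{\left(R{\left(j{\left(-5,3 \right)} \right)} \right)}\right) = 1481 \left(327 - 28\right) = 1481 \cdot 299 = 442819$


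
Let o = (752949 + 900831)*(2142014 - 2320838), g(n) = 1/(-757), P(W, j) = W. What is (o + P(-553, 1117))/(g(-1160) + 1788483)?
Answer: -223871815341661/1353881630 ≈ -1.6536e+5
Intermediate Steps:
g(n) = -1/757
o = -295735554720 (o = 1653780*(-178824) = -295735554720)
(o + P(-553, 1117))/(g(-1160) + 1788483) = (-295735554720 - 553)/(-1/757 + 1788483) = -295735555273/1353881630/757 = -295735555273*757/1353881630 = -223871815341661/1353881630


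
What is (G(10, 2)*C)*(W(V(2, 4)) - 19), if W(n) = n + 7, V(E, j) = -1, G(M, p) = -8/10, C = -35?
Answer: -364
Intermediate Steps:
G(M, p) = -⅘ (G(M, p) = -8*⅒ = -⅘)
W(n) = 7 + n
(G(10, 2)*C)*(W(V(2, 4)) - 19) = (-⅘*(-35))*((7 - 1) - 19) = 28*(6 - 19) = 28*(-13) = -364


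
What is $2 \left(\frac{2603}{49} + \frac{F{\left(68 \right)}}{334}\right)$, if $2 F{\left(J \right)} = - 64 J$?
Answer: $\frac{762778}{8183} \approx 93.215$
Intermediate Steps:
$F{\left(J \right)} = - 32 J$ ($F{\left(J \right)} = \frac{\left(-64\right) J}{2} = - 32 J$)
$2 \left(\frac{2603}{49} + \frac{F{\left(68 \right)}}{334}\right) = 2 \left(\frac{2603}{49} + \frac{\left(-32\right) 68}{334}\right) = 2 \left(2603 \cdot \frac{1}{49} - \frac{1088}{167}\right) = 2 \left(\frac{2603}{49} - \frac{1088}{167}\right) = 2 \cdot \frac{381389}{8183} = \frac{762778}{8183}$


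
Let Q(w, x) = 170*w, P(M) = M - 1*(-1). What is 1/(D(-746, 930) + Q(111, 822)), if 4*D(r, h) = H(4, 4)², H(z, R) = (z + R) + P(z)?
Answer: 4/75649 ≈ 5.2876e-5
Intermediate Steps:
P(M) = 1 + M (P(M) = M + 1 = 1 + M)
H(z, R) = 1 + R + 2*z (H(z, R) = (z + R) + (1 + z) = (R + z) + (1 + z) = 1 + R + 2*z)
D(r, h) = 169/4 (D(r, h) = (1 + 4 + 2*4)²/4 = (1 + 4 + 8)²/4 = (¼)*13² = (¼)*169 = 169/4)
1/(D(-746, 930) + Q(111, 822)) = 1/(169/4 + 170*111) = 1/(169/4 + 18870) = 1/(75649/4) = 4/75649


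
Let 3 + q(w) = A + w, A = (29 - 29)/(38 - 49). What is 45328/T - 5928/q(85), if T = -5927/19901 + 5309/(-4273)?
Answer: -9901563658789/335637480 ≈ -29501.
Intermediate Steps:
T = -130980480/85036973 (T = -5927*1/19901 + 5309*(-1/4273) = -5927/19901 - 5309/4273 = -130980480/85036973 ≈ -1.5403)
A = 0 (A = 0/(-11) = 0*(-1/11) = 0)
q(w) = -3 + w (q(w) = -3 + (0 + w) = -3 + w)
45328/T - 5928/q(85) = 45328/(-130980480/85036973) - 5928/(-3 + 85) = 45328*(-85036973/130980480) - 5928/82 = -240909744509/8186280 - 5928*1/82 = -240909744509/8186280 - 2964/41 = -9901563658789/335637480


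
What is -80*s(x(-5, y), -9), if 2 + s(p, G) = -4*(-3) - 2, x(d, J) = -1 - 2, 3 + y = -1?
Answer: -640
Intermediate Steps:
y = -4 (y = -3 - 1 = -4)
x(d, J) = -3
s(p, G) = 8 (s(p, G) = -2 + (-4*(-3) - 2) = -2 + (12 - 2) = -2 + 10 = 8)
-80*s(x(-5, y), -9) = -80*8 = -640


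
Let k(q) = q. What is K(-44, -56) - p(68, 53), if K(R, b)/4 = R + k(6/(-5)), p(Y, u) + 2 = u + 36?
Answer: -1339/5 ≈ -267.80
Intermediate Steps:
p(Y, u) = 34 + u (p(Y, u) = -2 + (u + 36) = -2 + (36 + u) = 34 + u)
K(R, b) = -24/5 + 4*R (K(R, b) = 4*(R + 6/(-5)) = 4*(R + 6*(-1/5)) = 4*(R - 6/5) = 4*(-6/5 + R) = -24/5 + 4*R)
K(-44, -56) - p(68, 53) = (-24/5 + 4*(-44)) - (34 + 53) = (-24/5 - 176) - 1*87 = -904/5 - 87 = -1339/5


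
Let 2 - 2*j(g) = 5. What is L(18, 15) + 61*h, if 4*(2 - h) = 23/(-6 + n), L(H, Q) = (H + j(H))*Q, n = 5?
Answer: 2881/4 ≈ 720.25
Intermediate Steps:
j(g) = -3/2 (j(g) = 1 - ½*5 = 1 - 5/2 = -3/2)
L(H, Q) = Q*(-3/2 + H) (L(H, Q) = (H - 3/2)*Q = (-3/2 + H)*Q = Q*(-3/2 + H))
h = 31/4 (h = 2 - 23/(4*(-6 + 5)) = 2 - 23/(4*(-1)) = 2 - 23*(-1)/4 = 2 - ¼*(-23) = 2 + 23/4 = 31/4 ≈ 7.7500)
L(18, 15) + 61*h = (½)*15*(-3 + 2*18) + 61*(31/4) = (½)*15*(-3 + 36) + 1891/4 = (½)*15*33 + 1891/4 = 495/2 + 1891/4 = 2881/4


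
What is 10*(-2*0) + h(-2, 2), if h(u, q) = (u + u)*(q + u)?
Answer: 0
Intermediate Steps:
h(u, q) = 2*u*(q + u) (h(u, q) = (2*u)*(q + u) = 2*u*(q + u))
10*(-2*0) + h(-2, 2) = 10*(-2*0) + 2*(-2)*(2 - 2) = 10*0 + 2*(-2)*0 = 0 + 0 = 0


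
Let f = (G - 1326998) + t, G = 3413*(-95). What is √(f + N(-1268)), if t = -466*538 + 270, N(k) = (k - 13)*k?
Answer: I*√277363 ≈ 526.65*I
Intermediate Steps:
G = -324235
N(k) = k*(-13 + k) (N(k) = (-13 + k)*k = k*(-13 + k))
t = -250438 (t = -250708 + 270 = -250438)
f = -1901671 (f = (-324235 - 1326998) - 250438 = -1651233 - 250438 = -1901671)
√(f + N(-1268)) = √(-1901671 - 1268*(-13 - 1268)) = √(-1901671 - 1268*(-1281)) = √(-1901671 + 1624308) = √(-277363) = I*√277363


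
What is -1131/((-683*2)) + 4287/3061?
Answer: 9318033/4181326 ≈ 2.2285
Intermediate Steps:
-1131/((-683*2)) + 4287/3061 = -1131/(-1366) + 4287*(1/3061) = -1131*(-1/1366) + 4287/3061 = 1131/1366 + 4287/3061 = 9318033/4181326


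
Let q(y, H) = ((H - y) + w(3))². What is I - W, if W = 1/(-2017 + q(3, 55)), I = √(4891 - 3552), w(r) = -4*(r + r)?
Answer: 1/1233 + √1339 ≈ 36.593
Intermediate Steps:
w(r) = -8*r
q(y, H) = (-24 + H - y)² (q(y, H) = ((H - y) - 8*3)² = ((H - y) - 24)² = (-24 + H - y)²)
I = √1339 ≈ 36.592
W = -1/1233 (W = 1/(-2017 + (24 + 3 - 1*55)²) = 1/(-2017 + (24 + 3 - 55)²) = 1/(-2017 + (-28)²) = 1/(-2017 + 784) = 1/(-1233) = -1/1233 ≈ -0.00081103)
I - W = √1339 - 1*(-1/1233) = √1339 + 1/1233 = 1/1233 + √1339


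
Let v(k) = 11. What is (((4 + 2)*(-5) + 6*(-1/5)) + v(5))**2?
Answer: 10201/25 ≈ 408.04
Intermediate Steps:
(((4 + 2)*(-5) + 6*(-1/5)) + v(5))**2 = (((4 + 2)*(-5) + 6*(-1/5)) + 11)**2 = ((6*(-5) + 6*(-1*1/5)) + 11)**2 = ((-30 + 6*(-1/5)) + 11)**2 = ((-30 - 6/5) + 11)**2 = (-156/5 + 11)**2 = (-101/5)**2 = 10201/25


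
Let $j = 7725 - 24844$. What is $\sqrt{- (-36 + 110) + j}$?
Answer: $i \sqrt{17193} \approx 131.12 i$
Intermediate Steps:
$j = -17119$ ($j = 7725 - 24844 = -17119$)
$\sqrt{- (-36 + 110) + j} = \sqrt{- (-36 + 110) - 17119} = \sqrt{\left(-1\right) 74 - 17119} = \sqrt{-74 - 17119} = \sqrt{-17193} = i \sqrt{17193}$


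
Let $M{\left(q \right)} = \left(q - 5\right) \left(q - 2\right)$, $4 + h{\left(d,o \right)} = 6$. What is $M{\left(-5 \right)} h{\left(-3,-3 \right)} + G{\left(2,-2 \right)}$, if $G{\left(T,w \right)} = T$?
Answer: $142$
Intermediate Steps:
$h{\left(d,o \right)} = 2$ ($h{\left(d,o \right)} = -4 + 6 = 2$)
$M{\left(q \right)} = \left(-5 + q\right) \left(-2 + q\right)$
$M{\left(-5 \right)} h{\left(-3,-3 \right)} + G{\left(2,-2 \right)} = \left(10 + \left(-5\right)^{2} - -35\right) 2 + 2 = \left(10 + 25 + 35\right) 2 + 2 = 70 \cdot 2 + 2 = 140 + 2 = 142$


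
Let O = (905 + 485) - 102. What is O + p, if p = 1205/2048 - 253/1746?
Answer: 2303613245/1787904 ≈ 1288.4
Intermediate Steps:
p = 792893/1787904 (p = 1205*(1/2048) - 253*1/1746 = 1205/2048 - 253/1746 = 792893/1787904 ≈ 0.44348)
O = 1288 (O = 1390 - 102 = 1288)
O + p = 1288 + 792893/1787904 = 2303613245/1787904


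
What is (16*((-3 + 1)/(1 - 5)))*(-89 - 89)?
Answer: -1424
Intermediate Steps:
(16*((-3 + 1)/(1 - 5)))*(-89 - 89) = (16*(-2/(-4)))*(-178) = (16*(-2*(-¼)))*(-178) = (16*(½))*(-178) = 8*(-178) = -1424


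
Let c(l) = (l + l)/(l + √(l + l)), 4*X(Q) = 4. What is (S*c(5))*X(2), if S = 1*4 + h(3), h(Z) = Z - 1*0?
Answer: 70/3 - 14*√10/3 ≈ 8.5760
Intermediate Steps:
h(Z) = Z (h(Z) = Z + 0 = Z)
X(Q) = 1 (X(Q) = (¼)*4 = 1)
c(l) = 2*l/(l + √2*√l) (c(l) = (2*l)/(l + √(2*l)) = (2*l)/(l + √2*√l) = 2*l/(l + √2*√l))
S = 7 (S = 1*4 + 3 = 4 + 3 = 7)
(S*c(5))*X(2) = (7*(2*5/(5 + √2*√5)))*1 = (7*(2*5/(5 + √10)))*1 = (7*(10/(5 + √10)))*1 = (70/(5 + √10))*1 = 70/(5 + √10)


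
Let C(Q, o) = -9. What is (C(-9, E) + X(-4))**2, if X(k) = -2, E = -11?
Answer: 121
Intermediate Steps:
(C(-9, E) + X(-4))**2 = (-9 - 2)**2 = (-11)**2 = 121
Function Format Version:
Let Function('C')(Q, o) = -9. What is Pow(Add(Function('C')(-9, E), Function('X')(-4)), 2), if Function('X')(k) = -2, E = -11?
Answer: 121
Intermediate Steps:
Pow(Add(Function('C')(-9, E), Function('X')(-4)), 2) = Pow(Add(-9, -2), 2) = Pow(-11, 2) = 121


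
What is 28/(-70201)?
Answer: -28/70201 ≈ -0.00039885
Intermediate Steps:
28/(-70201) = -1/70201*28 = -28/70201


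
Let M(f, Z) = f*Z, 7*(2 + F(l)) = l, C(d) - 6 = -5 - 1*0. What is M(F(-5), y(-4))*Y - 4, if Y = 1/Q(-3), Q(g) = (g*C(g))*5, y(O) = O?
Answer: -496/105 ≈ -4.7238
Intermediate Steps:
C(d) = 1 (C(d) = 6 + (-5 - 1*0) = 6 + (-5 + 0) = 6 - 5 = 1)
F(l) = -2 + l/7
Q(g) = 5*g (Q(g) = (g*1)*5 = g*5 = 5*g)
Y = -1/15 (Y = 1/(5*(-3)) = 1/(-15) = -1/15 ≈ -0.066667)
M(f, Z) = Z*f
M(F(-5), y(-4))*Y - 4 = -4*(-2 + (⅐)*(-5))*(-1/15) - 4 = -4*(-2 - 5/7)*(-1/15) - 4 = -4*(-19/7)*(-1/15) - 4 = (76/7)*(-1/15) - 4 = -76/105 - 4 = -496/105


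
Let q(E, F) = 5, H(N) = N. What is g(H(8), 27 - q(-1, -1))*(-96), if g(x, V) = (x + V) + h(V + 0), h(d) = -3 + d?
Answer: -4704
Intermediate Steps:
g(x, V) = -3 + x + 2*V (g(x, V) = (x + V) + (-3 + (V + 0)) = (V + x) + (-3 + V) = -3 + x + 2*V)
g(H(8), 27 - q(-1, -1))*(-96) = (-3 + 8 + 2*(27 - 1*5))*(-96) = (-3 + 8 + 2*(27 - 5))*(-96) = (-3 + 8 + 2*22)*(-96) = (-3 + 8 + 44)*(-96) = 49*(-96) = -4704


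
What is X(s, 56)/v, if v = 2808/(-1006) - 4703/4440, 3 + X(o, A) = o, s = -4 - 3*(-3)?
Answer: -4466640/8599369 ≈ -0.51941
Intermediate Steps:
s = 5 (s = -4 + 9 = 5)
X(o, A) = -3 + o
v = -8599369/2233320 (v = 2808*(-1/1006) - 4703*1/4440 = -1404/503 - 4703/4440 = -8599369/2233320 ≈ -3.8505)
X(s, 56)/v = (-3 + 5)/(-8599369/2233320) = 2*(-2233320/8599369) = -4466640/8599369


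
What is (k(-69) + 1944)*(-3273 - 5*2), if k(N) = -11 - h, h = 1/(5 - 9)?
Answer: -25387439/4 ≈ -6.3469e+6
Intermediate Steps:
h = -¼ (h = 1/(-4) = -¼ ≈ -0.25000)
k(N) = -43/4 (k(N) = -11 - 1*(-¼) = -11 + ¼ = -43/4)
(k(-69) + 1944)*(-3273 - 5*2) = (-43/4 + 1944)*(-3273 - 5*2) = 7733*(-3273 - 10)/4 = (7733/4)*(-3283) = -25387439/4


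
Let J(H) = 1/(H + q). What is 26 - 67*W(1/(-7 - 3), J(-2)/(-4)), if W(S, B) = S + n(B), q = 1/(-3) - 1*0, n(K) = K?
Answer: 3573/140 ≈ 25.521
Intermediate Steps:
q = -⅓ (q = -⅓ + 0 = -⅓ ≈ -0.33333)
J(H) = 1/(-⅓ + H) (J(H) = 1/(H - ⅓) = 1/(-⅓ + H))
W(S, B) = B + S (W(S, B) = S + B = B + S)
26 - 67*W(1/(-7 - 3), J(-2)/(-4)) = 26 - 67*((3/(-1 + 3*(-2)))/(-4) + 1/(-7 - 3)) = 26 - 67*((3/(-1 - 6))*(-¼) + 1/(-10)) = 26 - 67*((3/(-7))*(-¼) - ⅒) = 26 - 67*((3*(-⅐))*(-¼) - ⅒) = 26 - 67*(-3/7*(-¼) - ⅒) = 26 - 67*(3/28 - ⅒) = 26 - 67*1/140 = 26 - 67/140 = 3573/140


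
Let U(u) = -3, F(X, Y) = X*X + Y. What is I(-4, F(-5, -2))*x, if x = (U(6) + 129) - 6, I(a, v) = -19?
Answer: -2280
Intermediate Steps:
F(X, Y) = Y + X**2 (F(X, Y) = X**2 + Y = Y + X**2)
x = 120 (x = (-3 + 129) - 6 = 126 - 6 = 120)
I(-4, F(-5, -2))*x = -19*120 = -2280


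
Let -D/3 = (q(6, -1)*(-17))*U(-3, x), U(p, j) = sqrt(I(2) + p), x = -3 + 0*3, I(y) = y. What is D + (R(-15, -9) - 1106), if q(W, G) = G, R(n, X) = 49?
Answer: -1057 - 51*I ≈ -1057.0 - 51.0*I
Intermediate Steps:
x = -3 (x = -3 + 0 = -3)
U(p, j) = sqrt(2 + p)
D = -51*I (D = -3*(-1*(-17))*sqrt(2 - 3) = -51*sqrt(-1) = -51*I ≈ -51.0*I)
D + (R(-15, -9) - 1106) = -51*I + (49 - 1106) = -51*I - 1057 = -1057 - 51*I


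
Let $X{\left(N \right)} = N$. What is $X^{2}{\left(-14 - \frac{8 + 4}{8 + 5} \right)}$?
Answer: $\frac{37636}{169} \approx 222.7$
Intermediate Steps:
$X^{2}{\left(-14 - \frac{8 + 4}{8 + 5} \right)} = \left(-14 - \frac{8 + 4}{8 + 5}\right)^{2} = \left(-14 - \frac{12}{13}\right)^{2} = \left(- \frac{194}{13}\right)^{2} = \frac{37636}{169}$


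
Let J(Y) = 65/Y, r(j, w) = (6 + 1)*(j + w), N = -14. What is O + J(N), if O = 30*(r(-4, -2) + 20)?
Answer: -9305/14 ≈ -664.64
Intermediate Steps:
r(j, w) = 7*j + 7*w (r(j, w) = 7*(j + w) = 7*j + 7*w)
O = -660 (O = 30*((7*(-4) + 7*(-2)) + 20) = 30*((-28 - 14) + 20) = 30*(-42 + 20) = 30*(-22) = -660)
O + J(N) = -660 + 65/(-14) = -660 + 65*(-1/14) = -660 - 65/14 = -9305/14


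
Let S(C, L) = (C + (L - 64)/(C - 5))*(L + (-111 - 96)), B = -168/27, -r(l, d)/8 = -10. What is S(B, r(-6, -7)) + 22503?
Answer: 21338131/909 ≈ 23474.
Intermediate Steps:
r(l, d) = 80 (r(l, d) = -8*(-10) = 80)
B = -56/9 (B = -168*1/27 = -56/9 ≈ -6.2222)
S(C, L) = (-207 + L)*(C + (-64 + L)/(-5 + C)) (S(C, L) = (C + (-64 + L)/(-5 + C))*(L - 207) = (C + (-64 + L)/(-5 + C))*(-207 + L) = (-207 + L)*(C + (-64 + L)/(-5 + C)))
S(B, r(-6, -7)) + 22503 = (13248 + 80² - 271*80 - 207*(-56/9)² + 1035*(-56/9) + 80*(-56/9)² - 5*(-56/9)*80)/(-5 - 56/9) + 22503 = (13248 + 6400 - 21680 - 207*3136/81 - 6440 + 80*(3136/81) + 22400/9)/(-101/9) + 22503 = -9*(13248 + 6400 - 21680 - 72128/9 - 6440 + 250880/81 + 22400/9)/101 + 22503 = -9/101*(-882904/81) + 22503 = 882904/909 + 22503 = 21338131/909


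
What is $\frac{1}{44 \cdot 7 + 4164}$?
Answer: $\frac{1}{4472} \approx 0.00022361$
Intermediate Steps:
$\frac{1}{44 \cdot 7 + 4164} = \frac{1}{308 + 4164} = \frac{1}{4472}$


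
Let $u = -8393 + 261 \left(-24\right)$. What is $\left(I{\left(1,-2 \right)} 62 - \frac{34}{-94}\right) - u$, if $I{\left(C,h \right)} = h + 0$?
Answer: $\frac{683068}{47} \approx 14533.0$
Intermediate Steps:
$I{\left(C,h \right)} = h$
$u = -14657$ ($u = -8393 - 6264 = -14657$)
$\left(I{\left(1,-2 \right)} 62 - \frac{34}{-94}\right) - u = \left(\left(-2\right) 62 - \frac{34}{-94}\right) - -14657 = \left(-124 - - \frac{17}{47}\right) + 14657 = \left(-124 + \frac{17}{47}\right) + 14657 = - \frac{5811}{47} + 14657 = \frac{683068}{47}$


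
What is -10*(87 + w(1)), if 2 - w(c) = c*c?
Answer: -880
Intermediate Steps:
w(c) = 2 - c² (w(c) = 2 - c*c = 2 - c²)
-10*(87 + w(1)) = -10*(87 + (2 - 1*1²)) = -10*(87 + (2 - 1*1)) = -10*(87 + (2 - 1)) = -10*(87 + 1) = -10*88 = -880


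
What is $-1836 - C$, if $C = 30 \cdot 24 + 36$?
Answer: $-2592$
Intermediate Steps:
$C = 756$ ($C = 720 + 36 = 756$)
$-1836 - C = -1836 - 756 = -2592$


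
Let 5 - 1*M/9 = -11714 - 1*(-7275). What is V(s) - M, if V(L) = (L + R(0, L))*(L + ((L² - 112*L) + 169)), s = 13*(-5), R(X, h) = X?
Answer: -794581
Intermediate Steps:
M = 39996 (M = 45 - 9*(-11714 - 1*(-7275)) = 45 - 9*(-11714 + 7275) = 45 - 9*(-4439) = 45 + 39951 = 39996)
s = -65
V(L) = L*(169 + L² - 111*L) (V(L) = (L + 0)*(L + ((L² - 112*L) + 169)) = L*(L + (169 + L² - 112*L)) = L*(169 + L² - 111*L))
V(s) - M = -65*(169 + (-65)² - 111*(-65)) - 1*39996 = -65*(169 + 4225 + 7215) - 39996 = -65*11609 - 39996 = -754585 - 39996 = -794581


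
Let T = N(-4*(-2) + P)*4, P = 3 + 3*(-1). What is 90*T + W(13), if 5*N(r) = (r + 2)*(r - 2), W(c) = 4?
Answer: 4324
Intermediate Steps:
P = 0 (P = 3 - 3 = 0)
N(r) = (-2 + r)*(2 + r)/5 (N(r) = ((r + 2)*(r - 2))/5 = ((2 + r)*(-2 + r))/5 = ((-2 + r)*(2 + r))/5 = (-2 + r)*(2 + r)/5)
T = 48 (T = (-⅘ + (-4*(-2) + 0)²/5)*4 = (-⅘ + (8 + 0)²/5)*4 = (-⅘ + (⅕)*8²)*4 = (-⅘ + (⅕)*64)*4 = (-⅘ + 64/5)*4 = 12*4 = 48)
90*T + W(13) = 90*48 + 4 = 4320 + 4 = 4324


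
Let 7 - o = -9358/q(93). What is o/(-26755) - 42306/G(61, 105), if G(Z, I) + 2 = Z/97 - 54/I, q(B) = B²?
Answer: 33236293867899349/1481216971995 ≈ 22439.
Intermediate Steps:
G(Z, I) = -2 - 54/I + Z/97 (G(Z, I) = -2 + (Z/97 - 54/I) = -2 + (-54/I + Z/97) = -2 - 54/I + Z/97)
o = 69901/8649 (o = 7 - (-9358)/(93²) = 7 - (-9358)/8649 = 7 - 1*(-9358/8649) = 7 + 9358/8649 = 69901/8649 ≈ 8.0820)
o/(-26755) - 42306/G(61, 105) = (69901/8649)/(-26755) - 42306/(-2 - 54/105 + (1/97)*61) = (69901/8649)*(-1/26755) - 42306/(-2 - 54*1/105 + 61/97) = -69901/231403995 - 42306/(-2 - 18/35 + 61/97) = -69901/231403995 - 42306/(-6401/3395) = -69901/231403995 - 42306*(-3395/6401) = -69901/231403995 + 143628870/6401 = 33236293867899349/1481216971995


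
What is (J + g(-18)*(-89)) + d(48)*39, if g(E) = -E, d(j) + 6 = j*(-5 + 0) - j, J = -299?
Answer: -13367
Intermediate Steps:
d(j) = -6 - 6*j (d(j) = -6 + (j*(-5 + 0) - j) = -6 + (j*(-5) - j) = -6 + (-5*j - j) = -6 - 6*j)
(J + g(-18)*(-89)) + d(48)*39 = (-299 - 1*(-18)*(-89)) + (-6 - 6*48)*39 = (-299 + 18*(-89)) + (-6 - 288)*39 = (-299 - 1602) - 294*39 = -1901 - 11466 = -13367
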